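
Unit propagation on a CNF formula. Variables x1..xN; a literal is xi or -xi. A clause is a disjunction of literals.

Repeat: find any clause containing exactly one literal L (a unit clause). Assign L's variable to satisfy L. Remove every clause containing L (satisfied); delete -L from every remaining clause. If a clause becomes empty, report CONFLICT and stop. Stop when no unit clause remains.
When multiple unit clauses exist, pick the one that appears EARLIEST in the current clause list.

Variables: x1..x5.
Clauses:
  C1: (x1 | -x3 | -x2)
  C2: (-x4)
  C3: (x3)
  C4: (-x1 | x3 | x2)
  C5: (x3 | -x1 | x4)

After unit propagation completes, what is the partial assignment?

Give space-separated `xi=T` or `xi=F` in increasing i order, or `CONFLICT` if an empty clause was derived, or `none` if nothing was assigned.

unit clause [-4] forces x4=F; simplify:
  drop 4 from [3, -1, 4] -> [3, -1]
  satisfied 1 clause(s); 4 remain; assigned so far: [4]
unit clause [3] forces x3=T; simplify:
  drop -3 from [1, -3, -2] -> [1, -2]
  satisfied 3 clause(s); 1 remain; assigned so far: [3, 4]

Answer: x3=T x4=F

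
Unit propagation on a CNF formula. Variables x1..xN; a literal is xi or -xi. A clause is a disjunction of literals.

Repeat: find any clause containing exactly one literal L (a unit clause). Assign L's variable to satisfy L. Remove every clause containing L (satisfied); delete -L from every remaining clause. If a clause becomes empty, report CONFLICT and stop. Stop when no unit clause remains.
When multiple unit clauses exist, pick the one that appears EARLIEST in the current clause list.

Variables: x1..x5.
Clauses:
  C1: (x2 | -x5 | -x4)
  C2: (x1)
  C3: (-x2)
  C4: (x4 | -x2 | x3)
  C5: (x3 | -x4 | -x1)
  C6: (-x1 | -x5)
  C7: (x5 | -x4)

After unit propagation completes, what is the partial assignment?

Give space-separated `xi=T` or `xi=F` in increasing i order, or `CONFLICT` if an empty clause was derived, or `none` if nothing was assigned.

Answer: x1=T x2=F x4=F x5=F

Derivation:
unit clause [1] forces x1=T; simplify:
  drop -1 from [3, -4, -1] -> [3, -4]
  drop -1 from [-1, -5] -> [-5]
  satisfied 1 clause(s); 6 remain; assigned so far: [1]
unit clause [-2] forces x2=F; simplify:
  drop 2 from [2, -5, -4] -> [-5, -4]
  satisfied 2 clause(s); 4 remain; assigned so far: [1, 2]
unit clause [-5] forces x5=F; simplify:
  drop 5 from [5, -4] -> [-4]
  satisfied 2 clause(s); 2 remain; assigned so far: [1, 2, 5]
unit clause [-4] forces x4=F; simplify:
  satisfied 2 clause(s); 0 remain; assigned so far: [1, 2, 4, 5]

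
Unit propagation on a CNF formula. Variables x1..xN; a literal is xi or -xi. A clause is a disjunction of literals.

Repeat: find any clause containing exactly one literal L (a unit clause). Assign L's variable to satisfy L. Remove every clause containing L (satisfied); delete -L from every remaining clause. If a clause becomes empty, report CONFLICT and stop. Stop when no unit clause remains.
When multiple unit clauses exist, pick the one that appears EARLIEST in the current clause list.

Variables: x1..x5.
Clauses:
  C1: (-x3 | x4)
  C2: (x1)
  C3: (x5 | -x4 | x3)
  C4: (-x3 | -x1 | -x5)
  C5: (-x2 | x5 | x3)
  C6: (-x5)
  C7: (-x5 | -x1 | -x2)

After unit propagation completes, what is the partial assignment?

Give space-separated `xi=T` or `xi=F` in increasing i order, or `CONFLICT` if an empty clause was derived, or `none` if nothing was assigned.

unit clause [1] forces x1=T; simplify:
  drop -1 from [-3, -1, -5] -> [-3, -5]
  drop -1 from [-5, -1, -2] -> [-5, -2]
  satisfied 1 clause(s); 6 remain; assigned so far: [1]
unit clause [-5] forces x5=F; simplify:
  drop 5 from [5, -4, 3] -> [-4, 3]
  drop 5 from [-2, 5, 3] -> [-2, 3]
  satisfied 3 clause(s); 3 remain; assigned so far: [1, 5]

Answer: x1=T x5=F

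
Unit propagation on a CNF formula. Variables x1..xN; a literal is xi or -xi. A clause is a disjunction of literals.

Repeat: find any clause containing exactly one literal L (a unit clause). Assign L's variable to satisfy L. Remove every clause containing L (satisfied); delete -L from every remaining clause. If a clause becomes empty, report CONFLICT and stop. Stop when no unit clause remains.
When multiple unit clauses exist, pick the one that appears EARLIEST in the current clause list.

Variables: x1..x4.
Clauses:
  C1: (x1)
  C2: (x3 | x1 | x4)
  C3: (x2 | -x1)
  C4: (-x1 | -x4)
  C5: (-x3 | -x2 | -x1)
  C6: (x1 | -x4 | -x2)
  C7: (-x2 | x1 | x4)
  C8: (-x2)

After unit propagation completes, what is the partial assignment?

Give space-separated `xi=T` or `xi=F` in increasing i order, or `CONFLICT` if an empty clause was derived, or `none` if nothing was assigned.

Answer: CONFLICT

Derivation:
unit clause [1] forces x1=T; simplify:
  drop -1 from [2, -1] -> [2]
  drop -1 from [-1, -4] -> [-4]
  drop -1 from [-3, -2, -1] -> [-3, -2]
  satisfied 4 clause(s); 4 remain; assigned so far: [1]
unit clause [2] forces x2=T; simplify:
  drop -2 from [-3, -2] -> [-3]
  drop -2 from [-2] -> [] (empty!)
  satisfied 1 clause(s); 3 remain; assigned so far: [1, 2]
CONFLICT (empty clause)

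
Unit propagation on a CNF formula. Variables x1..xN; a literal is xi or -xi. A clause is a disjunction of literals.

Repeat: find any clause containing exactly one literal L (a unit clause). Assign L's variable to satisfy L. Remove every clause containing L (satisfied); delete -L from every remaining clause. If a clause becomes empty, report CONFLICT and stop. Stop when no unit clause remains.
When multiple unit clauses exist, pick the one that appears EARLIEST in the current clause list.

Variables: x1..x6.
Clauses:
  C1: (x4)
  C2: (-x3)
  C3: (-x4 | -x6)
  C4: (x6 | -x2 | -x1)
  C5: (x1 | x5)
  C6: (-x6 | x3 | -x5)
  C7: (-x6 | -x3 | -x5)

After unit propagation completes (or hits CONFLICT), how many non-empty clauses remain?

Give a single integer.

Answer: 2

Derivation:
unit clause [4] forces x4=T; simplify:
  drop -4 from [-4, -6] -> [-6]
  satisfied 1 clause(s); 6 remain; assigned so far: [4]
unit clause [-3] forces x3=F; simplify:
  drop 3 from [-6, 3, -5] -> [-6, -5]
  satisfied 2 clause(s); 4 remain; assigned so far: [3, 4]
unit clause [-6] forces x6=F; simplify:
  drop 6 from [6, -2, -1] -> [-2, -1]
  satisfied 2 clause(s); 2 remain; assigned so far: [3, 4, 6]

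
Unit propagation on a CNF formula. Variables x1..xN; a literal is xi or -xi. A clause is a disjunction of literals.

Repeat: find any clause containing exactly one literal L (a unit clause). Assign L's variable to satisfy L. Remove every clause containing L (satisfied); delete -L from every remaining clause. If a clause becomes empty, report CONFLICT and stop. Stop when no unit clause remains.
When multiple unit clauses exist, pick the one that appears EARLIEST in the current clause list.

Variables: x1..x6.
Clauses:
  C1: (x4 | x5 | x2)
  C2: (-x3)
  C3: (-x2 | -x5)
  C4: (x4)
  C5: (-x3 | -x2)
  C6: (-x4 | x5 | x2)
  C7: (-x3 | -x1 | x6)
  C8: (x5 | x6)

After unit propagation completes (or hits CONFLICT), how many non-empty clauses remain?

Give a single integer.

Answer: 3

Derivation:
unit clause [-3] forces x3=F; simplify:
  satisfied 3 clause(s); 5 remain; assigned so far: [3]
unit clause [4] forces x4=T; simplify:
  drop -4 from [-4, 5, 2] -> [5, 2]
  satisfied 2 clause(s); 3 remain; assigned so far: [3, 4]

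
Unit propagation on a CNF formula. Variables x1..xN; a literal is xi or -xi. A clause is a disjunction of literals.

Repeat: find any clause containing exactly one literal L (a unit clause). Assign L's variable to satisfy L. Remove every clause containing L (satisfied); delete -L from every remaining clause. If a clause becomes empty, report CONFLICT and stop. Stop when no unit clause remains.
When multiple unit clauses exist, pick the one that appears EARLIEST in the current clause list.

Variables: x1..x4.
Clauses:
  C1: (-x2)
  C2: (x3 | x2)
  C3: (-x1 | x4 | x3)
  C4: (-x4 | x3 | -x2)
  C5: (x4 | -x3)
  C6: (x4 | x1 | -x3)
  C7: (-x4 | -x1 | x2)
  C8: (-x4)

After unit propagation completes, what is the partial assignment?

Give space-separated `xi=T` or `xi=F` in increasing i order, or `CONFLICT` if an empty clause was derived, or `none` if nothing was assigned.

unit clause [-2] forces x2=F; simplify:
  drop 2 from [3, 2] -> [3]
  drop 2 from [-4, -1, 2] -> [-4, -1]
  satisfied 2 clause(s); 6 remain; assigned so far: [2]
unit clause [3] forces x3=T; simplify:
  drop -3 from [4, -3] -> [4]
  drop -3 from [4, 1, -3] -> [4, 1]
  satisfied 2 clause(s); 4 remain; assigned so far: [2, 3]
unit clause [4] forces x4=T; simplify:
  drop -4 from [-4, -1] -> [-1]
  drop -4 from [-4] -> [] (empty!)
  satisfied 2 clause(s); 2 remain; assigned so far: [2, 3, 4]
CONFLICT (empty clause)

Answer: CONFLICT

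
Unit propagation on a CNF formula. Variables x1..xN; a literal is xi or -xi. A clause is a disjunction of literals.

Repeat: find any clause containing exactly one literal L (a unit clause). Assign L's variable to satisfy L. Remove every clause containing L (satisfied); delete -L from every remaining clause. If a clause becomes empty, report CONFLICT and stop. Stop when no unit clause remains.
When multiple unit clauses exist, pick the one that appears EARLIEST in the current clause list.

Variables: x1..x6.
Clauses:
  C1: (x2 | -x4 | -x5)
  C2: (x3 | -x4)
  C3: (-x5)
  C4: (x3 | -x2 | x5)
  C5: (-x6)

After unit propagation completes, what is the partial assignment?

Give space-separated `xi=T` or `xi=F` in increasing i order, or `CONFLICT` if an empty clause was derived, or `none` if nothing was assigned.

unit clause [-5] forces x5=F; simplify:
  drop 5 from [3, -2, 5] -> [3, -2]
  satisfied 2 clause(s); 3 remain; assigned so far: [5]
unit clause [-6] forces x6=F; simplify:
  satisfied 1 clause(s); 2 remain; assigned so far: [5, 6]

Answer: x5=F x6=F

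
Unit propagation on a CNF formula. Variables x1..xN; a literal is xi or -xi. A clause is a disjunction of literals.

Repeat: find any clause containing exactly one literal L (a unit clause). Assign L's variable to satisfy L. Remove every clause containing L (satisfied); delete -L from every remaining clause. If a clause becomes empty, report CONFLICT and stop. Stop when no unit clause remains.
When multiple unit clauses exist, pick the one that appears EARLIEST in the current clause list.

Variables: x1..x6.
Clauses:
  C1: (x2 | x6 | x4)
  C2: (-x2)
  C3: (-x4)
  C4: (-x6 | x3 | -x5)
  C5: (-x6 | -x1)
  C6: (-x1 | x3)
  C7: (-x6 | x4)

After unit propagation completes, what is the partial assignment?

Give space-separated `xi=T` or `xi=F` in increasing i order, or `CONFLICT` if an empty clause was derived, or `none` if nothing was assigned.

Answer: CONFLICT

Derivation:
unit clause [-2] forces x2=F; simplify:
  drop 2 from [2, 6, 4] -> [6, 4]
  satisfied 1 clause(s); 6 remain; assigned so far: [2]
unit clause [-4] forces x4=F; simplify:
  drop 4 from [6, 4] -> [6]
  drop 4 from [-6, 4] -> [-6]
  satisfied 1 clause(s); 5 remain; assigned so far: [2, 4]
unit clause [6] forces x6=T; simplify:
  drop -6 from [-6, 3, -5] -> [3, -5]
  drop -6 from [-6, -1] -> [-1]
  drop -6 from [-6] -> [] (empty!)
  satisfied 1 clause(s); 4 remain; assigned so far: [2, 4, 6]
CONFLICT (empty clause)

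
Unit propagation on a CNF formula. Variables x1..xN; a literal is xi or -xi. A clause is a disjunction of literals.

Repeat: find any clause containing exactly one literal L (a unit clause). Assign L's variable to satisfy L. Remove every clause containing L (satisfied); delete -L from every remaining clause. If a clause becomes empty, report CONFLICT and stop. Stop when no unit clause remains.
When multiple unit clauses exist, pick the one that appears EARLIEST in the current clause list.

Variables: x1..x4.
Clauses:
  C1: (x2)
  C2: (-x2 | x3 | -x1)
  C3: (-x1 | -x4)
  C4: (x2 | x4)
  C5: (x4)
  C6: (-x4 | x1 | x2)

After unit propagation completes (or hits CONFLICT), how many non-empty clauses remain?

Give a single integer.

Answer: 0

Derivation:
unit clause [2] forces x2=T; simplify:
  drop -2 from [-2, 3, -1] -> [3, -1]
  satisfied 3 clause(s); 3 remain; assigned so far: [2]
unit clause [4] forces x4=T; simplify:
  drop -4 from [-1, -4] -> [-1]
  satisfied 1 clause(s); 2 remain; assigned so far: [2, 4]
unit clause [-1] forces x1=F; simplify:
  satisfied 2 clause(s); 0 remain; assigned so far: [1, 2, 4]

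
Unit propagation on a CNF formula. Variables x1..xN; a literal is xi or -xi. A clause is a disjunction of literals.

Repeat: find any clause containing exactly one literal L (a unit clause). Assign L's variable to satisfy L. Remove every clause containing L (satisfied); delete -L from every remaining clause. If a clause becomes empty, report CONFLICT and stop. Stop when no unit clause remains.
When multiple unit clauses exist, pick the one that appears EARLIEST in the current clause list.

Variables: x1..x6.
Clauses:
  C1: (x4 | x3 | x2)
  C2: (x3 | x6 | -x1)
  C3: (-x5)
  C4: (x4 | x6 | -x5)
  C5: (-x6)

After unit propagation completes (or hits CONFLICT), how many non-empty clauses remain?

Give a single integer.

unit clause [-5] forces x5=F; simplify:
  satisfied 2 clause(s); 3 remain; assigned so far: [5]
unit clause [-6] forces x6=F; simplify:
  drop 6 from [3, 6, -1] -> [3, -1]
  satisfied 1 clause(s); 2 remain; assigned so far: [5, 6]

Answer: 2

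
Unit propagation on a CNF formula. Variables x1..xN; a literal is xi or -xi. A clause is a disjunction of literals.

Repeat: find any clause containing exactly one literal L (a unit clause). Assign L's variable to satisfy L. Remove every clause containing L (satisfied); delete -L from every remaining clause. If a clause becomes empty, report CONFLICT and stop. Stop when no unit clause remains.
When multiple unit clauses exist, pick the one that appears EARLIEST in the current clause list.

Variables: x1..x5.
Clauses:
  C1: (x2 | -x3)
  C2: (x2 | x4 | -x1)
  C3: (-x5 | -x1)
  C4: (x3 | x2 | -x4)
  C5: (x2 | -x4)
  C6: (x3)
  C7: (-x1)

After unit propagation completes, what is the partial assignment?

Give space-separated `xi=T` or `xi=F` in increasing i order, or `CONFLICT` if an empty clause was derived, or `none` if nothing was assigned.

unit clause [3] forces x3=T; simplify:
  drop -3 from [2, -3] -> [2]
  satisfied 2 clause(s); 5 remain; assigned so far: [3]
unit clause [2] forces x2=T; simplify:
  satisfied 3 clause(s); 2 remain; assigned so far: [2, 3]
unit clause [-1] forces x1=F; simplify:
  satisfied 2 clause(s); 0 remain; assigned so far: [1, 2, 3]

Answer: x1=F x2=T x3=T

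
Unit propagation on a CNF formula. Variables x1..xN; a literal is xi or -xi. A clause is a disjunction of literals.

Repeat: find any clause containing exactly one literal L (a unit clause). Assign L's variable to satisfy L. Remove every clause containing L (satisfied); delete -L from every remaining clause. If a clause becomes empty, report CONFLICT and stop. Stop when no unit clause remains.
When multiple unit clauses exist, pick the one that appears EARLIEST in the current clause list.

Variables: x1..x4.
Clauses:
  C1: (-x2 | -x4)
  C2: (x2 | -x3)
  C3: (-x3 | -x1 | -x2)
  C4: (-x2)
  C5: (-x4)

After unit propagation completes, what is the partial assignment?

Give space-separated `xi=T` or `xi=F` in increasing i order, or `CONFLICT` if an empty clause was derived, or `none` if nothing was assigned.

Answer: x2=F x3=F x4=F

Derivation:
unit clause [-2] forces x2=F; simplify:
  drop 2 from [2, -3] -> [-3]
  satisfied 3 clause(s); 2 remain; assigned so far: [2]
unit clause [-3] forces x3=F; simplify:
  satisfied 1 clause(s); 1 remain; assigned so far: [2, 3]
unit clause [-4] forces x4=F; simplify:
  satisfied 1 clause(s); 0 remain; assigned so far: [2, 3, 4]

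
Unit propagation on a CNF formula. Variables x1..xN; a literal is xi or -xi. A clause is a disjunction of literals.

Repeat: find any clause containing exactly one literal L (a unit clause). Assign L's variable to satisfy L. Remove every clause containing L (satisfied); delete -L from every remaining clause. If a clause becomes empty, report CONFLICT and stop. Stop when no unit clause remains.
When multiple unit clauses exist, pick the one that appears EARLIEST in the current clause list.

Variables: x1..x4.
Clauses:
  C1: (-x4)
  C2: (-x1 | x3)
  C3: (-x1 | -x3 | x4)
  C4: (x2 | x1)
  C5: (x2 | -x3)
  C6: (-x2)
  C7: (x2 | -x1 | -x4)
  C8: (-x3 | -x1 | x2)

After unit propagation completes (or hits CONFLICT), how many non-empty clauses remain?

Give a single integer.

unit clause [-4] forces x4=F; simplify:
  drop 4 from [-1, -3, 4] -> [-1, -3]
  satisfied 2 clause(s); 6 remain; assigned so far: [4]
unit clause [-2] forces x2=F; simplify:
  drop 2 from [2, 1] -> [1]
  drop 2 from [2, -3] -> [-3]
  drop 2 from [-3, -1, 2] -> [-3, -1]
  satisfied 1 clause(s); 5 remain; assigned so far: [2, 4]
unit clause [1] forces x1=T; simplify:
  drop -1 from [-1, 3] -> [3]
  drop -1 from [-1, -3] -> [-3]
  drop -1 from [-3, -1] -> [-3]
  satisfied 1 clause(s); 4 remain; assigned so far: [1, 2, 4]
unit clause [3] forces x3=T; simplify:
  drop -3 from [-3] -> [] (empty!)
  drop -3 from [-3] -> [] (empty!)
  drop -3 from [-3] -> [] (empty!)
  satisfied 1 clause(s); 3 remain; assigned so far: [1, 2, 3, 4]
CONFLICT (empty clause)

Answer: 0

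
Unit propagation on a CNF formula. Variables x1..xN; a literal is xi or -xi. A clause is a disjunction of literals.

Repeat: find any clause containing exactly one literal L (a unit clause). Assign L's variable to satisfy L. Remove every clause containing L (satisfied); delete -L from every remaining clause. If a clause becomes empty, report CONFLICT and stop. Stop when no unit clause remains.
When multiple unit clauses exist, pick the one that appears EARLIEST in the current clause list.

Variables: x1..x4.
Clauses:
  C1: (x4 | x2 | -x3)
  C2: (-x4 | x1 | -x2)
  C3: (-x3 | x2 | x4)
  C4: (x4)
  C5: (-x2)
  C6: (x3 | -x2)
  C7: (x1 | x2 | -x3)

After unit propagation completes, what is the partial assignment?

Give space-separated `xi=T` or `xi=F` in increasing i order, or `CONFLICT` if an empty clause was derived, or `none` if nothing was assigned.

unit clause [4] forces x4=T; simplify:
  drop -4 from [-4, 1, -2] -> [1, -2]
  satisfied 3 clause(s); 4 remain; assigned so far: [4]
unit clause [-2] forces x2=F; simplify:
  drop 2 from [1, 2, -3] -> [1, -3]
  satisfied 3 clause(s); 1 remain; assigned so far: [2, 4]

Answer: x2=F x4=T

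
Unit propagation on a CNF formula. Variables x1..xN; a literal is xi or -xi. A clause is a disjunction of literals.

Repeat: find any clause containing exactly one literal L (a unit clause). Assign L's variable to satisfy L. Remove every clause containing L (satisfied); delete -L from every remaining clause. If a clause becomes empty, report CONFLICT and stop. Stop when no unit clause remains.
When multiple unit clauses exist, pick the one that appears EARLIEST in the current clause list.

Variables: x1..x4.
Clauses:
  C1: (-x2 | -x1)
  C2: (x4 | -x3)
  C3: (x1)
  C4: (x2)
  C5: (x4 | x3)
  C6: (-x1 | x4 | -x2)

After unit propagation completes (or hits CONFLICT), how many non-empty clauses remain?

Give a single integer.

Answer: 2

Derivation:
unit clause [1] forces x1=T; simplify:
  drop -1 from [-2, -1] -> [-2]
  drop -1 from [-1, 4, -2] -> [4, -2]
  satisfied 1 clause(s); 5 remain; assigned so far: [1]
unit clause [-2] forces x2=F; simplify:
  drop 2 from [2] -> [] (empty!)
  satisfied 2 clause(s); 3 remain; assigned so far: [1, 2]
CONFLICT (empty clause)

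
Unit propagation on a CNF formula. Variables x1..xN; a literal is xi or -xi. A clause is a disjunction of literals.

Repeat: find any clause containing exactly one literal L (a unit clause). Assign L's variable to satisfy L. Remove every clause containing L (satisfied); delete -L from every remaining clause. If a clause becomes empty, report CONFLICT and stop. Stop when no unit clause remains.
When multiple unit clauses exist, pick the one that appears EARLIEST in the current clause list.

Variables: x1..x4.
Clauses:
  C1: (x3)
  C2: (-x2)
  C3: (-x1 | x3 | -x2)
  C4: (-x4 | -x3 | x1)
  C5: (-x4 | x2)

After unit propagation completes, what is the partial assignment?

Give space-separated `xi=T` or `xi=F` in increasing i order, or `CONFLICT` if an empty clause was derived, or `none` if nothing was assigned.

Answer: x2=F x3=T x4=F

Derivation:
unit clause [3] forces x3=T; simplify:
  drop -3 from [-4, -3, 1] -> [-4, 1]
  satisfied 2 clause(s); 3 remain; assigned so far: [3]
unit clause [-2] forces x2=F; simplify:
  drop 2 from [-4, 2] -> [-4]
  satisfied 1 clause(s); 2 remain; assigned so far: [2, 3]
unit clause [-4] forces x4=F; simplify:
  satisfied 2 clause(s); 0 remain; assigned so far: [2, 3, 4]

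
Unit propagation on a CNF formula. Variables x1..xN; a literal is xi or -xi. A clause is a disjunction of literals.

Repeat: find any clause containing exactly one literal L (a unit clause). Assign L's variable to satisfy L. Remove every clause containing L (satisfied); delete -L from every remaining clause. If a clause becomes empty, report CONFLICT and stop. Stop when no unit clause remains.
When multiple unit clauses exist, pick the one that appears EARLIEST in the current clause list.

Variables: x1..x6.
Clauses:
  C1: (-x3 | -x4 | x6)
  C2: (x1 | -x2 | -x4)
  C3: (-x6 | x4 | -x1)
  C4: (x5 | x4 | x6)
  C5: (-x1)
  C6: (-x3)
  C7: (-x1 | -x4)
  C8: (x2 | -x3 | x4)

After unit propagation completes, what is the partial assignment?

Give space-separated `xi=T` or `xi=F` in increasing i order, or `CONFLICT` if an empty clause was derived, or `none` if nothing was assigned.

Answer: x1=F x3=F

Derivation:
unit clause [-1] forces x1=F; simplify:
  drop 1 from [1, -2, -4] -> [-2, -4]
  satisfied 3 clause(s); 5 remain; assigned so far: [1]
unit clause [-3] forces x3=F; simplify:
  satisfied 3 clause(s); 2 remain; assigned so far: [1, 3]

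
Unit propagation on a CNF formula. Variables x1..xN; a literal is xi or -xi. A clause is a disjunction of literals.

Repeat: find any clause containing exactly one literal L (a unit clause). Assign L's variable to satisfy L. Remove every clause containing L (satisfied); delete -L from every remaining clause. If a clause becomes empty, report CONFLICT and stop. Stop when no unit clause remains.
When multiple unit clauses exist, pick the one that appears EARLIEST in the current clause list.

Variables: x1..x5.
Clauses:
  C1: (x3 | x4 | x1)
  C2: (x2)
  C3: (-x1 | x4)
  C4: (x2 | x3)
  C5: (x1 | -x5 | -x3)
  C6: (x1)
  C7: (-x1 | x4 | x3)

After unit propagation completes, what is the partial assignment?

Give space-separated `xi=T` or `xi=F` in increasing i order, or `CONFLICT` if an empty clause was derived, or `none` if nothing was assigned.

Answer: x1=T x2=T x4=T

Derivation:
unit clause [2] forces x2=T; simplify:
  satisfied 2 clause(s); 5 remain; assigned so far: [2]
unit clause [1] forces x1=T; simplify:
  drop -1 from [-1, 4] -> [4]
  drop -1 from [-1, 4, 3] -> [4, 3]
  satisfied 3 clause(s); 2 remain; assigned so far: [1, 2]
unit clause [4] forces x4=T; simplify:
  satisfied 2 clause(s); 0 remain; assigned so far: [1, 2, 4]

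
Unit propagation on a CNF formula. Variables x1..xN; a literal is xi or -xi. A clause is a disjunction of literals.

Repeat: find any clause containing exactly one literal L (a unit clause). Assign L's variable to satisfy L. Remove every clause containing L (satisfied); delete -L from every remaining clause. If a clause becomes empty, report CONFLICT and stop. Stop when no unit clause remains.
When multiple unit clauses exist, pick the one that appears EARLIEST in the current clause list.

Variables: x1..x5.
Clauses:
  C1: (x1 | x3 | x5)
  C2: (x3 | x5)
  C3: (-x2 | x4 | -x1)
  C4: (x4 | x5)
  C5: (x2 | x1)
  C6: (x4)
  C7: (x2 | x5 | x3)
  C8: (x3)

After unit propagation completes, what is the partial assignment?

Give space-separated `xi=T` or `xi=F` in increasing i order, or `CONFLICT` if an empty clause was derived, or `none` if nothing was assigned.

Answer: x3=T x4=T

Derivation:
unit clause [4] forces x4=T; simplify:
  satisfied 3 clause(s); 5 remain; assigned so far: [4]
unit clause [3] forces x3=T; simplify:
  satisfied 4 clause(s); 1 remain; assigned so far: [3, 4]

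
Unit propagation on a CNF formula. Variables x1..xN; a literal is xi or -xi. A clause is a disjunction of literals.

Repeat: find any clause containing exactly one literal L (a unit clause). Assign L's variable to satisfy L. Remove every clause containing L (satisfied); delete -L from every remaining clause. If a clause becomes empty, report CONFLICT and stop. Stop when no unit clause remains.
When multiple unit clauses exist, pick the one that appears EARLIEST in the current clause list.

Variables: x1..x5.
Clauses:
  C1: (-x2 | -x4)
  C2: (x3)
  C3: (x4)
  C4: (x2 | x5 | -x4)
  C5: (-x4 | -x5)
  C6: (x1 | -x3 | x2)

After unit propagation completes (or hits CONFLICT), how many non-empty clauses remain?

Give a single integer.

unit clause [3] forces x3=T; simplify:
  drop -3 from [1, -3, 2] -> [1, 2]
  satisfied 1 clause(s); 5 remain; assigned so far: [3]
unit clause [4] forces x4=T; simplify:
  drop -4 from [-2, -4] -> [-2]
  drop -4 from [2, 5, -4] -> [2, 5]
  drop -4 from [-4, -5] -> [-5]
  satisfied 1 clause(s); 4 remain; assigned so far: [3, 4]
unit clause [-2] forces x2=F; simplify:
  drop 2 from [2, 5] -> [5]
  drop 2 from [1, 2] -> [1]
  satisfied 1 clause(s); 3 remain; assigned so far: [2, 3, 4]
unit clause [5] forces x5=T; simplify:
  drop -5 from [-5] -> [] (empty!)
  satisfied 1 clause(s); 2 remain; assigned so far: [2, 3, 4, 5]
CONFLICT (empty clause)

Answer: 1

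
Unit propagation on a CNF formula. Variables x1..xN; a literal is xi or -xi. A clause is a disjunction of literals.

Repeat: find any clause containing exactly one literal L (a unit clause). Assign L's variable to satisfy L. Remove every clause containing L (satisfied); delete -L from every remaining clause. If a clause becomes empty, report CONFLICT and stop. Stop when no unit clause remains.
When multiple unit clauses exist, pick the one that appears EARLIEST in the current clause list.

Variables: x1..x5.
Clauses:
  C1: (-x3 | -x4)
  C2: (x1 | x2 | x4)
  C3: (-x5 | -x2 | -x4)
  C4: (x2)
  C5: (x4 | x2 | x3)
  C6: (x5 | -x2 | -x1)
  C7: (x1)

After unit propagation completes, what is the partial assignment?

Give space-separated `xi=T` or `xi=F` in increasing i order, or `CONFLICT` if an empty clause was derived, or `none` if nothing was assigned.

Answer: x1=T x2=T x4=F x5=T

Derivation:
unit clause [2] forces x2=T; simplify:
  drop -2 from [-5, -2, -4] -> [-5, -4]
  drop -2 from [5, -2, -1] -> [5, -1]
  satisfied 3 clause(s); 4 remain; assigned so far: [2]
unit clause [1] forces x1=T; simplify:
  drop -1 from [5, -1] -> [5]
  satisfied 1 clause(s); 3 remain; assigned so far: [1, 2]
unit clause [5] forces x5=T; simplify:
  drop -5 from [-5, -4] -> [-4]
  satisfied 1 clause(s); 2 remain; assigned so far: [1, 2, 5]
unit clause [-4] forces x4=F; simplify:
  satisfied 2 clause(s); 0 remain; assigned so far: [1, 2, 4, 5]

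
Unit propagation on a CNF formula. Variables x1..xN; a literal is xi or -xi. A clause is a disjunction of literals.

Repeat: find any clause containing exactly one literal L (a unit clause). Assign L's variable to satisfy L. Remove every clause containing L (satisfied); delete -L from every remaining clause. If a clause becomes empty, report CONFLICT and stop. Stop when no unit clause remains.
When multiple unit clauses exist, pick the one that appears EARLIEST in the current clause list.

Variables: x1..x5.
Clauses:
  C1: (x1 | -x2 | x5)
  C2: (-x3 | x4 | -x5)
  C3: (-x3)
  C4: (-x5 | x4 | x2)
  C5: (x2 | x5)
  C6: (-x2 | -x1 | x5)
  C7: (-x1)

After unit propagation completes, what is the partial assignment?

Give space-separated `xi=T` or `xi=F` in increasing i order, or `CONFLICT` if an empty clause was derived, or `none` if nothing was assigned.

Answer: x1=F x3=F

Derivation:
unit clause [-3] forces x3=F; simplify:
  satisfied 2 clause(s); 5 remain; assigned so far: [3]
unit clause [-1] forces x1=F; simplify:
  drop 1 from [1, -2, 5] -> [-2, 5]
  satisfied 2 clause(s); 3 remain; assigned so far: [1, 3]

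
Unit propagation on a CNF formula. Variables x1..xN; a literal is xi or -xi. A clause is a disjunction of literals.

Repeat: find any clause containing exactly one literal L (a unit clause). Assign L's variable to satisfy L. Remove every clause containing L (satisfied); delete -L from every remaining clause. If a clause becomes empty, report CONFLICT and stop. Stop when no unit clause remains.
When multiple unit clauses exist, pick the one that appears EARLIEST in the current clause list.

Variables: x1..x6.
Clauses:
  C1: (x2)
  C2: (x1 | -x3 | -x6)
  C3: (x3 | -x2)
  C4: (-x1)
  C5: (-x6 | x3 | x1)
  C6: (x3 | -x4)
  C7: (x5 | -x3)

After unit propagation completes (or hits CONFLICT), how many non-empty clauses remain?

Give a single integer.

Answer: 0

Derivation:
unit clause [2] forces x2=T; simplify:
  drop -2 from [3, -2] -> [3]
  satisfied 1 clause(s); 6 remain; assigned so far: [2]
unit clause [3] forces x3=T; simplify:
  drop -3 from [1, -3, -6] -> [1, -6]
  drop -3 from [5, -3] -> [5]
  satisfied 3 clause(s); 3 remain; assigned so far: [2, 3]
unit clause [-1] forces x1=F; simplify:
  drop 1 from [1, -6] -> [-6]
  satisfied 1 clause(s); 2 remain; assigned so far: [1, 2, 3]
unit clause [-6] forces x6=F; simplify:
  satisfied 1 clause(s); 1 remain; assigned so far: [1, 2, 3, 6]
unit clause [5] forces x5=T; simplify:
  satisfied 1 clause(s); 0 remain; assigned so far: [1, 2, 3, 5, 6]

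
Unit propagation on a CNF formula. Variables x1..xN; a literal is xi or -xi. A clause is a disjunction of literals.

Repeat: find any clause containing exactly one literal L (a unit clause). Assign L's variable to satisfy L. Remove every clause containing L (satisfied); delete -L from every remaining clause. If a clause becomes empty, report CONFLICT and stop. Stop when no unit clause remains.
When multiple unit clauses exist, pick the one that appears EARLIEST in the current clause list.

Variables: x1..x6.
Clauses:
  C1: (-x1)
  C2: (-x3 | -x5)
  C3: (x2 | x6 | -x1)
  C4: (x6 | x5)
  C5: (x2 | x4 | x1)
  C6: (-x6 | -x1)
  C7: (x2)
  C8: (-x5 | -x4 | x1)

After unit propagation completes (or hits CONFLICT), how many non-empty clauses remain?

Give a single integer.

Answer: 3

Derivation:
unit clause [-1] forces x1=F; simplify:
  drop 1 from [2, 4, 1] -> [2, 4]
  drop 1 from [-5, -4, 1] -> [-5, -4]
  satisfied 3 clause(s); 5 remain; assigned so far: [1]
unit clause [2] forces x2=T; simplify:
  satisfied 2 clause(s); 3 remain; assigned so far: [1, 2]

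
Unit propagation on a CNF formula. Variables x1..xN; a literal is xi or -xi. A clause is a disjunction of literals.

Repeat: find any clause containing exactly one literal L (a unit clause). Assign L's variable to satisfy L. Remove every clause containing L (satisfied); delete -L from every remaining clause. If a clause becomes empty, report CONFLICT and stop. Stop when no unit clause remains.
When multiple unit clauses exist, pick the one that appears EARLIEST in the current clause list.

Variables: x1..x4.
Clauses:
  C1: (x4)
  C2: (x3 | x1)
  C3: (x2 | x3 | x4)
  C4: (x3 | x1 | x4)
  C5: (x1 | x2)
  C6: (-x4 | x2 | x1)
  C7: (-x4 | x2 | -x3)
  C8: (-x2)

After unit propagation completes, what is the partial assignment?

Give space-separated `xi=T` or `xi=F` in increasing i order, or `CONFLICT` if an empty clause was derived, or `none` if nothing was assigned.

unit clause [4] forces x4=T; simplify:
  drop -4 from [-4, 2, 1] -> [2, 1]
  drop -4 from [-4, 2, -3] -> [2, -3]
  satisfied 3 clause(s); 5 remain; assigned so far: [4]
unit clause [-2] forces x2=F; simplify:
  drop 2 from [1, 2] -> [1]
  drop 2 from [2, 1] -> [1]
  drop 2 from [2, -3] -> [-3]
  satisfied 1 clause(s); 4 remain; assigned so far: [2, 4]
unit clause [1] forces x1=T; simplify:
  satisfied 3 clause(s); 1 remain; assigned so far: [1, 2, 4]
unit clause [-3] forces x3=F; simplify:
  satisfied 1 clause(s); 0 remain; assigned so far: [1, 2, 3, 4]

Answer: x1=T x2=F x3=F x4=T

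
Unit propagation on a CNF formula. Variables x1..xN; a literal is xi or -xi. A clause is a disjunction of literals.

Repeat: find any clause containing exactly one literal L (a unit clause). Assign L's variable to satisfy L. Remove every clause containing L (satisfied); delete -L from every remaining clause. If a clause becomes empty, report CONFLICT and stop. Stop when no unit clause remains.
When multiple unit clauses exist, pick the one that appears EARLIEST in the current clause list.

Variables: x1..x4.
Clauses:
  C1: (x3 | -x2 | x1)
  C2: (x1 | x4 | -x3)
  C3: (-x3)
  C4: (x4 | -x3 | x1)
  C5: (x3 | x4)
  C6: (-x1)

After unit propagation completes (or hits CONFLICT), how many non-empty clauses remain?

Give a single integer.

Answer: 0

Derivation:
unit clause [-3] forces x3=F; simplify:
  drop 3 from [3, -2, 1] -> [-2, 1]
  drop 3 from [3, 4] -> [4]
  satisfied 3 clause(s); 3 remain; assigned so far: [3]
unit clause [4] forces x4=T; simplify:
  satisfied 1 clause(s); 2 remain; assigned so far: [3, 4]
unit clause [-1] forces x1=F; simplify:
  drop 1 from [-2, 1] -> [-2]
  satisfied 1 clause(s); 1 remain; assigned so far: [1, 3, 4]
unit clause [-2] forces x2=F; simplify:
  satisfied 1 clause(s); 0 remain; assigned so far: [1, 2, 3, 4]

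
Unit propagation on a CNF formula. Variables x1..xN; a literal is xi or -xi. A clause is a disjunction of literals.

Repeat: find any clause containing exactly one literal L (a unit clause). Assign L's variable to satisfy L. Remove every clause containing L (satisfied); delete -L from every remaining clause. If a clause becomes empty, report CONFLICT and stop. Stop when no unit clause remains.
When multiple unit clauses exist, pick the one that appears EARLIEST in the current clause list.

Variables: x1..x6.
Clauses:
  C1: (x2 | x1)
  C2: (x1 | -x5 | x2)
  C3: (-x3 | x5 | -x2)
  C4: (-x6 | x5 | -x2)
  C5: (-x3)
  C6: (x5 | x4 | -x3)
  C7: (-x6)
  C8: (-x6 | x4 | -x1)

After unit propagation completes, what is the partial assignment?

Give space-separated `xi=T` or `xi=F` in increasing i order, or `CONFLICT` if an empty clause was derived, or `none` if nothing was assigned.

Answer: x3=F x6=F

Derivation:
unit clause [-3] forces x3=F; simplify:
  satisfied 3 clause(s); 5 remain; assigned so far: [3]
unit clause [-6] forces x6=F; simplify:
  satisfied 3 clause(s); 2 remain; assigned so far: [3, 6]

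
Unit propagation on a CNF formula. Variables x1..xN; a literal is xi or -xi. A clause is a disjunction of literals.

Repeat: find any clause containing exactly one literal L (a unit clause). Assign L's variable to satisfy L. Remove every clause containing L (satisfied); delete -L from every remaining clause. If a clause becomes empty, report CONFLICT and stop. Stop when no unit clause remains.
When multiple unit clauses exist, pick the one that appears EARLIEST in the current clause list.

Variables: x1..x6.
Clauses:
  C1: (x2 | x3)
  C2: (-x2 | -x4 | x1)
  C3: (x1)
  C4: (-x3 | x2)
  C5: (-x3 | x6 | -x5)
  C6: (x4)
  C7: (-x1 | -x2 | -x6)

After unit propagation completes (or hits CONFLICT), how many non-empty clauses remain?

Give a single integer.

unit clause [1] forces x1=T; simplify:
  drop -1 from [-1, -2, -6] -> [-2, -6]
  satisfied 2 clause(s); 5 remain; assigned so far: [1]
unit clause [4] forces x4=T; simplify:
  satisfied 1 clause(s); 4 remain; assigned so far: [1, 4]

Answer: 4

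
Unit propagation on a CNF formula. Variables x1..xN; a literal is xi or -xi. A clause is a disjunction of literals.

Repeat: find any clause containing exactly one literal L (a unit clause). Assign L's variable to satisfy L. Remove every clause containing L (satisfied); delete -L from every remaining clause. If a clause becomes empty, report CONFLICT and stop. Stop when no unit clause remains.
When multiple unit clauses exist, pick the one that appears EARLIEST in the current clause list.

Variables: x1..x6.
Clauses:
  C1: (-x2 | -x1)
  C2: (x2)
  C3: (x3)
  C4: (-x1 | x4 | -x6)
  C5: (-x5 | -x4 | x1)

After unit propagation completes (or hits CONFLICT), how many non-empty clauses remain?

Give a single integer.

Answer: 1

Derivation:
unit clause [2] forces x2=T; simplify:
  drop -2 from [-2, -1] -> [-1]
  satisfied 1 clause(s); 4 remain; assigned so far: [2]
unit clause [-1] forces x1=F; simplify:
  drop 1 from [-5, -4, 1] -> [-5, -4]
  satisfied 2 clause(s); 2 remain; assigned so far: [1, 2]
unit clause [3] forces x3=T; simplify:
  satisfied 1 clause(s); 1 remain; assigned so far: [1, 2, 3]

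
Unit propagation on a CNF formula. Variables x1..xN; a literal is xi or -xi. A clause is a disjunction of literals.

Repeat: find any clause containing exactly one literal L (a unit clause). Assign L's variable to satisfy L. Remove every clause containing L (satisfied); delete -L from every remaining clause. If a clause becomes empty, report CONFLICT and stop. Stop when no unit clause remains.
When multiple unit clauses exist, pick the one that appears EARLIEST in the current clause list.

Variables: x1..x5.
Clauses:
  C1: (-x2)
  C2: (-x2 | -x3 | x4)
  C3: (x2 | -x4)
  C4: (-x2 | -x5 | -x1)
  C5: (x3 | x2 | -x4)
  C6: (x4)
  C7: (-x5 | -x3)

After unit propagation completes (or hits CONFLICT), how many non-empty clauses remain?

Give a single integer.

Answer: 1

Derivation:
unit clause [-2] forces x2=F; simplify:
  drop 2 from [2, -4] -> [-4]
  drop 2 from [3, 2, -4] -> [3, -4]
  satisfied 3 clause(s); 4 remain; assigned so far: [2]
unit clause [-4] forces x4=F; simplify:
  drop 4 from [4] -> [] (empty!)
  satisfied 2 clause(s); 2 remain; assigned so far: [2, 4]
CONFLICT (empty clause)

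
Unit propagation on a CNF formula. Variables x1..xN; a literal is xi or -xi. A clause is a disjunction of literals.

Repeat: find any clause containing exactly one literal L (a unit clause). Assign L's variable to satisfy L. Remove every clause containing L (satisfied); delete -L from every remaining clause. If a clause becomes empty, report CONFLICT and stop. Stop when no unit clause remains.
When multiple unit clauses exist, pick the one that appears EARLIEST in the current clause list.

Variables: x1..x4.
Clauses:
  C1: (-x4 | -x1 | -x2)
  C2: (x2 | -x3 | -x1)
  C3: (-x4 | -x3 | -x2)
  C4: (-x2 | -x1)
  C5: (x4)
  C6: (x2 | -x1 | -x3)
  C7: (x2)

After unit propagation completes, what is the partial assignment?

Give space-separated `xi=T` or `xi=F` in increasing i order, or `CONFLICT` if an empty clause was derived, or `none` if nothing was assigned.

unit clause [4] forces x4=T; simplify:
  drop -4 from [-4, -1, -2] -> [-1, -2]
  drop -4 from [-4, -3, -2] -> [-3, -2]
  satisfied 1 clause(s); 6 remain; assigned so far: [4]
unit clause [2] forces x2=T; simplify:
  drop -2 from [-1, -2] -> [-1]
  drop -2 from [-3, -2] -> [-3]
  drop -2 from [-2, -1] -> [-1]
  satisfied 3 clause(s); 3 remain; assigned so far: [2, 4]
unit clause [-1] forces x1=F; simplify:
  satisfied 2 clause(s); 1 remain; assigned so far: [1, 2, 4]
unit clause [-3] forces x3=F; simplify:
  satisfied 1 clause(s); 0 remain; assigned so far: [1, 2, 3, 4]

Answer: x1=F x2=T x3=F x4=T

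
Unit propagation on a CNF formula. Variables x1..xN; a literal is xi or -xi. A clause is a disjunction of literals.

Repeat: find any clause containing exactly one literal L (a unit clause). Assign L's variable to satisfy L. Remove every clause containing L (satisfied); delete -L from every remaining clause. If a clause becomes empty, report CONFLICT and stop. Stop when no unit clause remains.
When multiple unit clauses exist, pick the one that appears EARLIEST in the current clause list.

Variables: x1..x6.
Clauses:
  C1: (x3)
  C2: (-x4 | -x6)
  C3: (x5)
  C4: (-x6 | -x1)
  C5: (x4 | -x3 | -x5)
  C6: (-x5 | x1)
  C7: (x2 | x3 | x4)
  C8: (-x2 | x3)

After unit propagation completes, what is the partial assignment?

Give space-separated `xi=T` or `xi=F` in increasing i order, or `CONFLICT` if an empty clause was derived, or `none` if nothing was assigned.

Answer: x1=T x3=T x4=T x5=T x6=F

Derivation:
unit clause [3] forces x3=T; simplify:
  drop -3 from [4, -3, -5] -> [4, -5]
  satisfied 3 clause(s); 5 remain; assigned so far: [3]
unit clause [5] forces x5=T; simplify:
  drop -5 from [4, -5] -> [4]
  drop -5 from [-5, 1] -> [1]
  satisfied 1 clause(s); 4 remain; assigned so far: [3, 5]
unit clause [4] forces x4=T; simplify:
  drop -4 from [-4, -6] -> [-6]
  satisfied 1 clause(s); 3 remain; assigned so far: [3, 4, 5]
unit clause [-6] forces x6=F; simplify:
  satisfied 2 clause(s); 1 remain; assigned so far: [3, 4, 5, 6]
unit clause [1] forces x1=T; simplify:
  satisfied 1 clause(s); 0 remain; assigned so far: [1, 3, 4, 5, 6]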